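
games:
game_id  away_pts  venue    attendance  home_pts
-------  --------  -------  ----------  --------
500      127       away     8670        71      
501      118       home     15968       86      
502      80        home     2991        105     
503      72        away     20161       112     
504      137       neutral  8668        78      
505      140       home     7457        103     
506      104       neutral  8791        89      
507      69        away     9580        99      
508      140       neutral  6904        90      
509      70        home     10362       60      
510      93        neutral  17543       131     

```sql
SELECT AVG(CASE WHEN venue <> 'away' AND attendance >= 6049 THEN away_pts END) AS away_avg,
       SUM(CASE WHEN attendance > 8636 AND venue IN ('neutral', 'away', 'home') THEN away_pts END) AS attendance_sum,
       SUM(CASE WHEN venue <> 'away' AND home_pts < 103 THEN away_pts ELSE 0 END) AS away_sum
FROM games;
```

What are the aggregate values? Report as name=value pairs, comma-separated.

[away_avg: venue <> 'away' AND attendance >= 6049]
game_id=500: ✗
game_id=501: ✓ → 118
game_id=502: ✗
game_id=503: ✗
game_id=504: ✓ → 137
game_id=505: ✓ → 140
game_id=506: ✓ → 104
game_id=507: ✗
game_id=508: ✓ → 140
game_id=509: ✓ → 70
game_id=510: ✓ → 93
away_avg = (118 + 137 + 140 + 104 + 140 + 70 + 93) / 7 = 114.5714285714
—
[attendance_sum: attendance > 8636 AND venue IN ('neutral', 'away', 'home')]
game_id=500: ✓ → 127
game_id=501: ✓ → 118
game_id=502: ✗
game_id=503: ✓ → 72
game_id=504: ✓ → 137
game_id=505: ✗
game_id=506: ✓ → 104
game_id=507: ✓ → 69
game_id=508: ✗
game_id=509: ✓ → 70
game_id=510: ✓ → 93
attendance_sum = 127 + 118 + 72 + 137 + 104 + 69 + 70 + 93 = 790
—
[away_sum: venue <> 'away' AND home_pts < 103]
game_id=500: ✗
game_id=501: ✓ → 118
game_id=502: ✗
game_id=503: ✗
game_id=504: ✓ → 137
game_id=505: ✗
game_id=506: ✓ → 104
game_id=507: ✗
game_id=508: ✓ → 140
game_id=509: ✓ → 70
game_id=510: ✗
away_sum = 118 + 137 + 104 + 140 + 70 = 569

away_avg=114.5714285714, attendance_sum=790, away_sum=569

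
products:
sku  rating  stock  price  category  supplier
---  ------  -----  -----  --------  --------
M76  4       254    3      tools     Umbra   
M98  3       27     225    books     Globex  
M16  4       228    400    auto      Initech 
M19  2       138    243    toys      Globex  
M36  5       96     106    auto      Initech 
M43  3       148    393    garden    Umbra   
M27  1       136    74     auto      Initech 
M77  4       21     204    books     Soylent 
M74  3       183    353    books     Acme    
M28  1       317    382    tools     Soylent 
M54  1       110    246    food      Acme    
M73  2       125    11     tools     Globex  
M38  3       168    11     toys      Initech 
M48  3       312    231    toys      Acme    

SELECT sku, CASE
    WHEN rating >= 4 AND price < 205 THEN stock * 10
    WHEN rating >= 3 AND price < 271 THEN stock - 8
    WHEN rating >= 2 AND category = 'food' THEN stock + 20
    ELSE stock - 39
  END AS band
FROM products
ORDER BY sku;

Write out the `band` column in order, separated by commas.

189, 99, 97, 278, 960, 160, 109, 304, 71, 86, 144, 2540, 210, 19

sku=M16: ELSE → 189
sku=M19: ELSE → 99
sku=M27: ELSE → 97
sku=M28: ELSE → 278
sku=M36: rating >= 4 AND price < 205 → 960
sku=M38: rating >= 3 AND price < 271 → 160
sku=M43: ELSE → 109
sku=M48: rating >= 3 AND price < 271 → 304
sku=M54: ELSE → 71
sku=M73: ELSE → 86
sku=M74: ELSE → 144
sku=M76: rating >= 4 AND price < 205 → 2540
sku=M77: rating >= 4 AND price < 205 → 210
sku=M98: rating >= 3 AND price < 271 → 19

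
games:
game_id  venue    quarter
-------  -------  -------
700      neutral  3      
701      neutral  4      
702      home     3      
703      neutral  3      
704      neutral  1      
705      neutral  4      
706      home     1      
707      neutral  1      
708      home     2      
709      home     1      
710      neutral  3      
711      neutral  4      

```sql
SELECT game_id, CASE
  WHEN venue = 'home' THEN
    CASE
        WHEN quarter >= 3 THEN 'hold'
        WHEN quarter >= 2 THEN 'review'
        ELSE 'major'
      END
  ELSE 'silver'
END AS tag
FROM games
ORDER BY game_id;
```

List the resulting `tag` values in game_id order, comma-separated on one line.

silver, silver, hold, silver, silver, silver, major, silver, review, major, silver, silver

game_id=700: venue='neutral' → outer ELSE → silver
game_id=701: venue='neutral' → outer ELSE → silver
game_id=702: venue='home' → inner[quarter >= 3] → hold
game_id=703: venue='neutral' → outer ELSE → silver
game_id=704: venue='neutral' → outer ELSE → silver
game_id=705: venue='neutral' → outer ELSE → silver
game_id=706: venue='home' → inner[ELSE] → major
game_id=707: venue='neutral' → outer ELSE → silver
game_id=708: venue='home' → inner[quarter >= 2] → review
game_id=709: venue='home' → inner[ELSE] → major
game_id=710: venue='neutral' → outer ELSE → silver
game_id=711: venue='neutral' → outer ELSE → silver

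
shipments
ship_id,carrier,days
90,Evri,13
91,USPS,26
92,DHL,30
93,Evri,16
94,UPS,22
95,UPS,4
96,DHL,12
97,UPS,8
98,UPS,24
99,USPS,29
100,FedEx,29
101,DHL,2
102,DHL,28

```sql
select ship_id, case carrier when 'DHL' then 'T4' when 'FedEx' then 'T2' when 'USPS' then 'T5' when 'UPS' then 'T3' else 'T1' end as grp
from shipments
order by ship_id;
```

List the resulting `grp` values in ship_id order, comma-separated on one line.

ship_id=90: ELSE → T1
ship_id=91: carrier='USPS' → T5
ship_id=92: carrier='DHL' → T4
ship_id=93: ELSE → T1
ship_id=94: carrier='UPS' → T3
ship_id=95: carrier='UPS' → T3
ship_id=96: carrier='DHL' → T4
ship_id=97: carrier='UPS' → T3
ship_id=98: carrier='UPS' → T3
ship_id=99: carrier='USPS' → T5
ship_id=100: carrier='FedEx' → T2
ship_id=101: carrier='DHL' → T4
ship_id=102: carrier='DHL' → T4

T1, T5, T4, T1, T3, T3, T4, T3, T3, T5, T2, T4, T4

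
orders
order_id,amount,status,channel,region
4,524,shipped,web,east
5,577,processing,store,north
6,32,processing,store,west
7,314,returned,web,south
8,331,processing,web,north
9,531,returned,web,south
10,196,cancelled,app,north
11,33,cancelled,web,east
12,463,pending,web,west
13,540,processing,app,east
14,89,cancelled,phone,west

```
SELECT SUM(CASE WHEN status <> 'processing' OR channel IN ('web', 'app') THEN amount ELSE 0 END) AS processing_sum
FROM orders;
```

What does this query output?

order_id=4: ✓ → 524
order_id=5: ✗
order_id=6: ✗
order_id=7: ✓ → 314
order_id=8: ✓ → 331
order_id=9: ✓ → 531
order_id=10: ✓ → 196
order_id=11: ✓ → 33
order_id=12: ✓ → 463
order_id=13: ✓ → 540
order_id=14: ✓ → 89
processing_sum = 524 + 314 + 331 + 531 + 196 + 33 + 463 + 540 + 89 = 3021

3021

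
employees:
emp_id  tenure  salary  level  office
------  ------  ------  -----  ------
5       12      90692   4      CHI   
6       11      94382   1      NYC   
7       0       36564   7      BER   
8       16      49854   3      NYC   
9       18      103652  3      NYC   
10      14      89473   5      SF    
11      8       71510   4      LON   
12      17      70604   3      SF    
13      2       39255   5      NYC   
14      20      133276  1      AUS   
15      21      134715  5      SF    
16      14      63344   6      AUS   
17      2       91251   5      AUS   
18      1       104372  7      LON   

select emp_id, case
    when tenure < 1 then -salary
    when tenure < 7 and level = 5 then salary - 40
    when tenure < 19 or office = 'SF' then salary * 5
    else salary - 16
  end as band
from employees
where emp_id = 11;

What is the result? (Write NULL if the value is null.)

357550

emp_id = 11: tenure=8, salary=71510, level=4, office=LON.
tenure < 1 → false
tenure < 7 and level = 5 → false
tenure < 19 or office = 'SF' → true → 357550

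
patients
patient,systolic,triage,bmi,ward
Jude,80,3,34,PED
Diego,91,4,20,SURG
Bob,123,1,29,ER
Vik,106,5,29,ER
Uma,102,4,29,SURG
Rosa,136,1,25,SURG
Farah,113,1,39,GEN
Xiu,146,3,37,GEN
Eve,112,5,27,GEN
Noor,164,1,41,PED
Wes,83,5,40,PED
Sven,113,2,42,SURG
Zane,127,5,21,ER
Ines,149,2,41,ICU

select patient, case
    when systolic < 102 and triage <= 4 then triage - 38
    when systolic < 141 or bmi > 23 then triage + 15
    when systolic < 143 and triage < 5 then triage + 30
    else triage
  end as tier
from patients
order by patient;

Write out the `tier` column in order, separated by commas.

patient=Bob: systolic < 141 or bmi > 23 → 16
patient=Diego: systolic < 102 and triage <= 4 → -34
patient=Eve: systolic < 141 or bmi > 23 → 20
patient=Farah: systolic < 141 or bmi > 23 → 16
patient=Ines: systolic < 141 or bmi > 23 → 17
patient=Jude: systolic < 102 and triage <= 4 → -35
patient=Noor: systolic < 141 or bmi > 23 → 16
patient=Rosa: systolic < 141 or bmi > 23 → 16
patient=Sven: systolic < 141 or bmi > 23 → 17
patient=Uma: systolic < 141 or bmi > 23 → 19
patient=Vik: systolic < 141 or bmi > 23 → 20
patient=Wes: systolic < 141 or bmi > 23 → 20
patient=Xiu: systolic < 141 or bmi > 23 → 18
patient=Zane: systolic < 141 or bmi > 23 → 20

16, -34, 20, 16, 17, -35, 16, 16, 17, 19, 20, 20, 18, 20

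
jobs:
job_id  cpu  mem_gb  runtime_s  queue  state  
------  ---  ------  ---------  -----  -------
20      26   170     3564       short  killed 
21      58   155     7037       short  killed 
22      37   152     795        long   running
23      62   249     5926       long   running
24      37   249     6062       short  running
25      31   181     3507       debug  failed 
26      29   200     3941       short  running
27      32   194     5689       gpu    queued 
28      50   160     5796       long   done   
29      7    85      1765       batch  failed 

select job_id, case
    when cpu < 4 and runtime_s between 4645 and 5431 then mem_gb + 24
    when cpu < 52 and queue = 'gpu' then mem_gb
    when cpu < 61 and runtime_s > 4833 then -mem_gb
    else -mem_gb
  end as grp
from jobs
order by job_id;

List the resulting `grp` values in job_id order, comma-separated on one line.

job_id=20: ELSE → -170
job_id=21: cpu < 61 and runtime_s > 4833 → -155
job_id=22: ELSE → -152
job_id=23: ELSE → -249
job_id=24: cpu < 61 and runtime_s > 4833 → -249
job_id=25: ELSE → -181
job_id=26: ELSE → -200
job_id=27: cpu < 52 and queue = 'gpu' → 194
job_id=28: cpu < 61 and runtime_s > 4833 → -160
job_id=29: ELSE → -85

-170, -155, -152, -249, -249, -181, -200, 194, -160, -85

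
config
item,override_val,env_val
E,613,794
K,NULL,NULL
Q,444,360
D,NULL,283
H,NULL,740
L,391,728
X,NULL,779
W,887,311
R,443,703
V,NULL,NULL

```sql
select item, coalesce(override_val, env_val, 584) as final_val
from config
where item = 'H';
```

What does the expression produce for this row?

item = H: override_val=NULL, env_val=740.
override_val=NULL, env_val=740 → 740

740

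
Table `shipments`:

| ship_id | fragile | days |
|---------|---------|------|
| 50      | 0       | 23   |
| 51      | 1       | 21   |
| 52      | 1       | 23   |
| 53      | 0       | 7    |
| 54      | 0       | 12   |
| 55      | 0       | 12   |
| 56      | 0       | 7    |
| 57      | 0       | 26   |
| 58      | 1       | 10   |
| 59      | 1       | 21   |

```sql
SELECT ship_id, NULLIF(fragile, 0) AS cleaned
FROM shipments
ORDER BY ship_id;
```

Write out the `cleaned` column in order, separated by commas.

ship_id=50: fragile=0 vs 0: equal → NULL
ship_id=51: fragile=1 vs 0: differ → 1
ship_id=52: fragile=1 vs 0: differ → 1
ship_id=53: fragile=0 vs 0: equal → NULL
ship_id=54: fragile=0 vs 0: equal → NULL
ship_id=55: fragile=0 vs 0: equal → NULL
ship_id=56: fragile=0 vs 0: equal → NULL
ship_id=57: fragile=0 vs 0: equal → NULL
ship_id=58: fragile=1 vs 0: differ → 1
ship_id=59: fragile=1 vs 0: differ → 1

NULL, 1, 1, NULL, NULL, NULL, NULL, NULL, 1, 1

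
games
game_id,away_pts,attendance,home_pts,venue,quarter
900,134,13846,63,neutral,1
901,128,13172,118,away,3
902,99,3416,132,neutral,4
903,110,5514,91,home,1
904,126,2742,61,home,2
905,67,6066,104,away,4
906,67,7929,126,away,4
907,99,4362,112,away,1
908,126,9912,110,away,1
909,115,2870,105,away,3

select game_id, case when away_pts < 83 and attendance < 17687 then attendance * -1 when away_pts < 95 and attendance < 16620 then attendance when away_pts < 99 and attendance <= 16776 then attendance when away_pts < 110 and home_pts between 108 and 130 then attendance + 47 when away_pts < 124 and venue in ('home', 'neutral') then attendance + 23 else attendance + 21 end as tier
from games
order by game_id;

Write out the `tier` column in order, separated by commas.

game_id=900: ELSE → 13867
game_id=901: ELSE → 13193
game_id=902: away_pts < 124 and venue in ('home', 'neutral') → 3439
game_id=903: away_pts < 124 and venue in ('home', 'neutral') → 5537
game_id=904: ELSE → 2763
game_id=905: away_pts < 83 and attendance < 17687 → -6066
game_id=906: away_pts < 83 and attendance < 17687 → -7929
game_id=907: away_pts < 110 and home_pts between 108 and 130 → 4409
game_id=908: ELSE → 9933
game_id=909: ELSE → 2891

13867, 13193, 3439, 5537, 2763, -6066, -7929, 4409, 9933, 2891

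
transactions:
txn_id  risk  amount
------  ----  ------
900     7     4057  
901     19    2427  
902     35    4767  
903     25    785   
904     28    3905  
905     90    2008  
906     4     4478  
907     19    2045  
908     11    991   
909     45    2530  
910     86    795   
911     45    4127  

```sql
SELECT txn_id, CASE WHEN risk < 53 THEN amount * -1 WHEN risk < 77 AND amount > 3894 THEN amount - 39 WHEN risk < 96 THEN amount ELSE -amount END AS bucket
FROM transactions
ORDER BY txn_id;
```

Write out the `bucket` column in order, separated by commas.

txn_id=900: risk < 53 → -4057
txn_id=901: risk < 53 → -2427
txn_id=902: risk < 53 → -4767
txn_id=903: risk < 53 → -785
txn_id=904: risk < 53 → -3905
txn_id=905: risk < 96 → 2008
txn_id=906: risk < 53 → -4478
txn_id=907: risk < 53 → -2045
txn_id=908: risk < 53 → -991
txn_id=909: risk < 53 → -2530
txn_id=910: risk < 96 → 795
txn_id=911: risk < 53 → -4127

-4057, -2427, -4767, -785, -3905, 2008, -4478, -2045, -991, -2530, 795, -4127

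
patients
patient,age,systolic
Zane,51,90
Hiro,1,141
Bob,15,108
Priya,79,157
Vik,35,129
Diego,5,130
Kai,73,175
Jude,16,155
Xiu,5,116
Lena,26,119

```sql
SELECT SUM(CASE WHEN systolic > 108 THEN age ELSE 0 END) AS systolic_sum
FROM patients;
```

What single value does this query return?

240

patient=Zane: ✗
patient=Hiro: ✓ → 1
patient=Bob: ✗
patient=Priya: ✓ → 79
patient=Vik: ✓ → 35
patient=Diego: ✓ → 5
patient=Kai: ✓ → 73
patient=Jude: ✓ → 16
patient=Xiu: ✓ → 5
patient=Lena: ✓ → 26
systolic_sum = 1 + 79 + 35 + 5 + 73 + 16 + 5 + 26 = 240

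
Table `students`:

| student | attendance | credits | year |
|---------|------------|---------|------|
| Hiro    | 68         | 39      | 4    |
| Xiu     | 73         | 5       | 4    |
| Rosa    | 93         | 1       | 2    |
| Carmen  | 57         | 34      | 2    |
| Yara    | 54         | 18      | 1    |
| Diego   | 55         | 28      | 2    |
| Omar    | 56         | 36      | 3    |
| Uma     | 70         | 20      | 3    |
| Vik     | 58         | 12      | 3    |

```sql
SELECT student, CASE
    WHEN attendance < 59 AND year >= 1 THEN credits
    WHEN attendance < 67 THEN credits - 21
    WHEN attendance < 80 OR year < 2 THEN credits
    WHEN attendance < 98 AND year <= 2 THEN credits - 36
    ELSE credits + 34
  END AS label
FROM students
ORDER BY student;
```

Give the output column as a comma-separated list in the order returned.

34, 28, 39, 36, -35, 20, 12, 5, 18

student=Carmen: attendance < 59 AND year >= 1 → 34
student=Diego: attendance < 59 AND year >= 1 → 28
student=Hiro: attendance < 80 OR year < 2 → 39
student=Omar: attendance < 59 AND year >= 1 → 36
student=Rosa: attendance < 98 AND year <= 2 → -35
student=Uma: attendance < 80 OR year < 2 → 20
student=Vik: attendance < 59 AND year >= 1 → 12
student=Xiu: attendance < 80 OR year < 2 → 5
student=Yara: attendance < 59 AND year >= 1 → 18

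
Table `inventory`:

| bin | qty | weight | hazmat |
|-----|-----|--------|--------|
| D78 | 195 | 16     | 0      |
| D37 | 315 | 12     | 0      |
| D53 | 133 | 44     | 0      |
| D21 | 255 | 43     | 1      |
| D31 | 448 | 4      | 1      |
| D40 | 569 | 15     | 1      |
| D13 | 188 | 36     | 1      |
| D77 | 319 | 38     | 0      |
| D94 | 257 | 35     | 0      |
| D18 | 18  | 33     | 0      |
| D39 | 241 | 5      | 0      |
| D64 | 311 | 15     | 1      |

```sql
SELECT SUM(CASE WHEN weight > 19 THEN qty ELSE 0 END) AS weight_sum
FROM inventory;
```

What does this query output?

1170

bin=D78: ✗
bin=D37: ✗
bin=D53: ✓ → 133
bin=D21: ✓ → 255
bin=D31: ✗
bin=D40: ✗
bin=D13: ✓ → 188
bin=D77: ✓ → 319
bin=D94: ✓ → 257
bin=D18: ✓ → 18
bin=D39: ✗
bin=D64: ✗
weight_sum = 133 + 255 + 188 + 319 + 257 + 18 = 1170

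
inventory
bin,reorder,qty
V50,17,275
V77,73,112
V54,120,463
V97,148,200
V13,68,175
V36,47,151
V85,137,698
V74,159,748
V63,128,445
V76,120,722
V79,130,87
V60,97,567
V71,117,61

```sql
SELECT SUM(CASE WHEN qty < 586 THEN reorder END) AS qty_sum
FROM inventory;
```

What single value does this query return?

945

bin=V50: ✓ → 17
bin=V77: ✓ → 73
bin=V54: ✓ → 120
bin=V97: ✓ → 148
bin=V13: ✓ → 68
bin=V36: ✓ → 47
bin=V85: ✗
bin=V74: ✗
bin=V63: ✓ → 128
bin=V76: ✗
bin=V79: ✓ → 130
bin=V60: ✓ → 97
bin=V71: ✓ → 117
qty_sum = 17 + 73 + 120 + 148 + 68 + 47 + 128 + 130 + 97 + 117 = 945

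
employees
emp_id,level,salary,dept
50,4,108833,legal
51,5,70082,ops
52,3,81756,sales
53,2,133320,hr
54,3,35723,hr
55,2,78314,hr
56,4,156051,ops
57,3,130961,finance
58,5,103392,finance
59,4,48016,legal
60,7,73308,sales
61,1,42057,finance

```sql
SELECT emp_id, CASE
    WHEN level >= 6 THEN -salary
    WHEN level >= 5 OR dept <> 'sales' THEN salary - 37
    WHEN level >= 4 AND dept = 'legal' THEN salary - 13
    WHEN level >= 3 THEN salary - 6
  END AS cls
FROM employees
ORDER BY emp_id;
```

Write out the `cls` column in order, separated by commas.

108796, 70045, 81750, 133283, 35686, 78277, 156014, 130924, 103355, 47979, -73308, 42020

emp_id=50: level >= 5 OR dept <> 'sales' → 108796
emp_id=51: level >= 5 OR dept <> 'sales' → 70045
emp_id=52: level >= 3 → 81750
emp_id=53: level >= 5 OR dept <> 'sales' → 133283
emp_id=54: level >= 5 OR dept <> 'sales' → 35686
emp_id=55: level >= 5 OR dept <> 'sales' → 78277
emp_id=56: level >= 5 OR dept <> 'sales' → 156014
emp_id=57: level >= 5 OR dept <> 'sales' → 130924
emp_id=58: level >= 5 OR dept <> 'sales' → 103355
emp_id=59: level >= 5 OR dept <> 'sales' → 47979
emp_id=60: level >= 6 → -73308
emp_id=61: level >= 5 OR dept <> 'sales' → 42020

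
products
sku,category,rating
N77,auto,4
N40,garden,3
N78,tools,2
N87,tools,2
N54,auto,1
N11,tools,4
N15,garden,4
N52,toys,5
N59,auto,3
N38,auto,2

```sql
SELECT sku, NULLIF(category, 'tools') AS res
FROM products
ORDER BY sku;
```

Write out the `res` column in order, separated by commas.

NULL, garden, auto, garden, toys, auto, auto, auto, NULL, NULL

sku=N11: category=tools vs tools: equal → NULL
sku=N15: category=garden vs tools: differ → garden
sku=N38: category=auto vs tools: differ → auto
sku=N40: category=garden vs tools: differ → garden
sku=N52: category=toys vs tools: differ → toys
sku=N54: category=auto vs tools: differ → auto
sku=N59: category=auto vs tools: differ → auto
sku=N77: category=auto vs tools: differ → auto
sku=N78: category=tools vs tools: equal → NULL
sku=N87: category=tools vs tools: equal → NULL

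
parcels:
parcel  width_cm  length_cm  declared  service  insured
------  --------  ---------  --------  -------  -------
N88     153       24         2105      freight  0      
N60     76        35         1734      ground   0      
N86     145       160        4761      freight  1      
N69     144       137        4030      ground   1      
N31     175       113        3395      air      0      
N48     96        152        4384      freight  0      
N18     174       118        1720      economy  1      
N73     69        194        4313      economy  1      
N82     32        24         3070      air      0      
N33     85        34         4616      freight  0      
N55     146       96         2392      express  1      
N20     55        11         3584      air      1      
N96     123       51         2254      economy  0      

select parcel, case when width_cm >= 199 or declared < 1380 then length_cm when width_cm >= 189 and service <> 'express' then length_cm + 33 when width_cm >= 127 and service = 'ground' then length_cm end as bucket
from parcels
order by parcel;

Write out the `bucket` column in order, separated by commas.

parcel=N18: (no match → NULL) → NULL
parcel=N20: (no match → NULL) → NULL
parcel=N31: (no match → NULL) → NULL
parcel=N33: (no match → NULL) → NULL
parcel=N48: (no match → NULL) → NULL
parcel=N55: (no match → NULL) → NULL
parcel=N60: (no match → NULL) → NULL
parcel=N69: width_cm >= 127 and service = 'ground' → 137
parcel=N73: (no match → NULL) → NULL
parcel=N82: (no match → NULL) → NULL
parcel=N86: (no match → NULL) → NULL
parcel=N88: (no match → NULL) → NULL
parcel=N96: (no match → NULL) → NULL

NULL, NULL, NULL, NULL, NULL, NULL, NULL, 137, NULL, NULL, NULL, NULL, NULL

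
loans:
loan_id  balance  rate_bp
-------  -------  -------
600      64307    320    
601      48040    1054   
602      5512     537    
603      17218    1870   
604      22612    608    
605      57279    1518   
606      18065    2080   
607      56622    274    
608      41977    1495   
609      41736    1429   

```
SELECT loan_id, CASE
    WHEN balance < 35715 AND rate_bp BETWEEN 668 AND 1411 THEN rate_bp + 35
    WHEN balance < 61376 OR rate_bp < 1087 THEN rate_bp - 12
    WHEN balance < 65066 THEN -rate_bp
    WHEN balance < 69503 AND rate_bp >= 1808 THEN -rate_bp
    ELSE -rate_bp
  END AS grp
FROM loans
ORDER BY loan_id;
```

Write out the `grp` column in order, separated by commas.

loan_id=600: balance < 61376 OR rate_bp < 1087 → 308
loan_id=601: balance < 61376 OR rate_bp < 1087 → 1042
loan_id=602: balance < 61376 OR rate_bp < 1087 → 525
loan_id=603: balance < 61376 OR rate_bp < 1087 → 1858
loan_id=604: balance < 61376 OR rate_bp < 1087 → 596
loan_id=605: balance < 61376 OR rate_bp < 1087 → 1506
loan_id=606: balance < 61376 OR rate_bp < 1087 → 2068
loan_id=607: balance < 61376 OR rate_bp < 1087 → 262
loan_id=608: balance < 61376 OR rate_bp < 1087 → 1483
loan_id=609: balance < 61376 OR rate_bp < 1087 → 1417

308, 1042, 525, 1858, 596, 1506, 2068, 262, 1483, 1417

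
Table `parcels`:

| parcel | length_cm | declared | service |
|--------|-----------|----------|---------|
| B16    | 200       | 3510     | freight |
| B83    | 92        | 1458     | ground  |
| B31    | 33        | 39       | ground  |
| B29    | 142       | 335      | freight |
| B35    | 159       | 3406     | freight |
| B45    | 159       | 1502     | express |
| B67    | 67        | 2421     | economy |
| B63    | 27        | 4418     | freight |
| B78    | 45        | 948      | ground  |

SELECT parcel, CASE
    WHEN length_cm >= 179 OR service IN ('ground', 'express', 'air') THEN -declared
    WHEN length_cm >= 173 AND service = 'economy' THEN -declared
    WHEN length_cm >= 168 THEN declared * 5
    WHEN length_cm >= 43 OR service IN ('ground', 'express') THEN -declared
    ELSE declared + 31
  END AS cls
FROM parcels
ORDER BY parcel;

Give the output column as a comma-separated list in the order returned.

parcel=B16: length_cm >= 179 OR service IN ('ground', 'express', 'air') → -3510
parcel=B29: length_cm >= 43 OR service IN ('ground', 'express') → -335
parcel=B31: length_cm >= 179 OR service IN ('ground', 'express', 'air') → -39
parcel=B35: length_cm >= 43 OR service IN ('ground', 'express') → -3406
parcel=B45: length_cm >= 179 OR service IN ('ground', 'express', 'air') → -1502
parcel=B63: ELSE → 4449
parcel=B67: length_cm >= 43 OR service IN ('ground', 'express') → -2421
parcel=B78: length_cm >= 179 OR service IN ('ground', 'express', 'air') → -948
parcel=B83: length_cm >= 179 OR service IN ('ground', 'express', 'air') → -1458

-3510, -335, -39, -3406, -1502, 4449, -2421, -948, -1458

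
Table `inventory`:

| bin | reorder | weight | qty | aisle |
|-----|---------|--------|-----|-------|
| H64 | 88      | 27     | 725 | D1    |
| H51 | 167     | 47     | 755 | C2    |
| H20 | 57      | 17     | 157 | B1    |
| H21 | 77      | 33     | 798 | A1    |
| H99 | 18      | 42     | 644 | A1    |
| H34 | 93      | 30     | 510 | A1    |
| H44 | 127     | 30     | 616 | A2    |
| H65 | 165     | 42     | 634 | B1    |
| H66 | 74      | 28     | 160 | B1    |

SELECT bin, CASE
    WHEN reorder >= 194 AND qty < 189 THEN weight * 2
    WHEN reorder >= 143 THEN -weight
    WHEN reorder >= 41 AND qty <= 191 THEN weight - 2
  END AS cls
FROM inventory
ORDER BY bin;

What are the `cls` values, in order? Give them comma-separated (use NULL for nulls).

15, NULL, NULL, NULL, -47, NULL, -42, 26, NULL

bin=H20: reorder >= 41 AND qty <= 191 → 15
bin=H21: (no match → NULL) → NULL
bin=H34: (no match → NULL) → NULL
bin=H44: (no match → NULL) → NULL
bin=H51: reorder >= 143 → -47
bin=H64: (no match → NULL) → NULL
bin=H65: reorder >= 143 → -42
bin=H66: reorder >= 41 AND qty <= 191 → 26
bin=H99: (no match → NULL) → NULL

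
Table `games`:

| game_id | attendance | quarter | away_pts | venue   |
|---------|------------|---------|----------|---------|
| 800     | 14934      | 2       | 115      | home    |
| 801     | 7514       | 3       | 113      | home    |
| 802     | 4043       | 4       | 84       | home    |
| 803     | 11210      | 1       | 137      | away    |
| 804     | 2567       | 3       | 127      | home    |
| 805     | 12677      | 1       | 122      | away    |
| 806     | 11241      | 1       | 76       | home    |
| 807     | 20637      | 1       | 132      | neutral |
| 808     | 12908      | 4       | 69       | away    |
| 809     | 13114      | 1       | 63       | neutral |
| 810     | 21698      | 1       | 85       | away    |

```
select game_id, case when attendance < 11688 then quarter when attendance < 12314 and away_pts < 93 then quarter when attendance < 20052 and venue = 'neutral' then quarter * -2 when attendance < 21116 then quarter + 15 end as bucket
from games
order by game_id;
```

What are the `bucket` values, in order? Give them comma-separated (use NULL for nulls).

17, 3, 4, 1, 3, 16, 1, 16, 19, -2, NULL

game_id=800: attendance < 21116 → 17
game_id=801: attendance < 11688 → 3
game_id=802: attendance < 11688 → 4
game_id=803: attendance < 11688 → 1
game_id=804: attendance < 11688 → 3
game_id=805: attendance < 21116 → 16
game_id=806: attendance < 11688 → 1
game_id=807: attendance < 21116 → 16
game_id=808: attendance < 21116 → 19
game_id=809: attendance < 20052 and venue = 'neutral' → -2
game_id=810: (no match → NULL) → NULL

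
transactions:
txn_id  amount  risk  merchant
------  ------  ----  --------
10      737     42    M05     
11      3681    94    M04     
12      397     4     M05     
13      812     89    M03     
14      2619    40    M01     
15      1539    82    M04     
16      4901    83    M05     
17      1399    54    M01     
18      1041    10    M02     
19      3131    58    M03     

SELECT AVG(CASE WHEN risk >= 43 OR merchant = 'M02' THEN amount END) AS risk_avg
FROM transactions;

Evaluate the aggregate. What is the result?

2357.7142857143

txn_id=10: ✗
txn_id=11: ✓ → 3681
txn_id=12: ✗
txn_id=13: ✓ → 812
txn_id=14: ✗
txn_id=15: ✓ → 1539
txn_id=16: ✓ → 4901
txn_id=17: ✓ → 1399
txn_id=18: ✓ → 1041
txn_id=19: ✓ → 3131
risk_avg = (3681 + 812 + 1539 + 4901 + 1399 + 1041 + 3131) / 7 = 2357.7142857143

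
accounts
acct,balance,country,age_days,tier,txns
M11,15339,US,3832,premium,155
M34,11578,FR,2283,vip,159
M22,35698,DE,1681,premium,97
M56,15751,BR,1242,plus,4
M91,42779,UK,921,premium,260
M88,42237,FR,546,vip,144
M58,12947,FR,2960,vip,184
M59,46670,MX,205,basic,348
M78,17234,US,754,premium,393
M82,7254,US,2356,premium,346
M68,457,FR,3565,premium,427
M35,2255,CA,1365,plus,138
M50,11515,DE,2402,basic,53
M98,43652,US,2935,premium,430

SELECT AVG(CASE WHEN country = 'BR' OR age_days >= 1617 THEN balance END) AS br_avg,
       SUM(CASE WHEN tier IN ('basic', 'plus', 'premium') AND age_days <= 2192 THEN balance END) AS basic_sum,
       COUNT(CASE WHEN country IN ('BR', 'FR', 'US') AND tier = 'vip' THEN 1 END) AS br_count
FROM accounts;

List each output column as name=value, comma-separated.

[br_avg: country = 'BR' OR age_days >= 1617]
acct=M11: ✓ → 15339
acct=M34: ✓ → 11578
acct=M22: ✓ → 35698
acct=M56: ✓ → 15751
acct=M91: ✗
acct=M88: ✗
acct=M58: ✓ → 12947
acct=M59: ✗
acct=M78: ✗
acct=M82: ✓ → 7254
acct=M68: ✓ → 457
acct=M35: ✗
acct=M50: ✓ → 11515
acct=M98: ✓ → 43652
br_avg = (15339 + 11578 + 35698 + 15751 + 12947 + 7254 + 457 + 11515 + 43652) / 9 = 17132.3333333333
—
[basic_sum: tier IN ('basic', 'plus', 'premium') AND age_days <= 2192]
acct=M11: ✗
acct=M34: ✗
acct=M22: ✓ → 35698
acct=M56: ✓ → 15751
acct=M91: ✓ → 42779
acct=M88: ✗
acct=M58: ✗
acct=M59: ✓ → 46670
acct=M78: ✓ → 17234
acct=M82: ✗
acct=M68: ✗
acct=M35: ✓ → 2255
acct=M50: ✗
acct=M98: ✗
basic_sum = 35698 + 15751 + 42779 + 46670 + 17234 + 2255 = 160387
—
[br_count: country IN ('BR', 'FR', 'US') AND tier = 'vip']
acct=M11: ✗
acct=M34: ✓ → 1
acct=M22: ✗
acct=M56: ✗
acct=M91: ✗
acct=M88: ✓ → 1
acct=M58: ✓ → 1
acct=M59: ✗
acct=M78: ✗
acct=M82: ✗
acct=M68: ✗
acct=M35: ✗
acct=M50: ✗
acct=M98: ✗
br_count = COUNT(1, 1, 1) = 3

br_avg=17132.3333333333, basic_sum=160387, br_count=3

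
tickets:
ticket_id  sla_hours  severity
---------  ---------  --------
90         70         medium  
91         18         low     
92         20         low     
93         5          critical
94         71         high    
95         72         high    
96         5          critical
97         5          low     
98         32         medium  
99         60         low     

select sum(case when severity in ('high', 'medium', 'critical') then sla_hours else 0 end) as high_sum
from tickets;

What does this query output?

ticket_id=90: ✓ → 70
ticket_id=91: ✗
ticket_id=92: ✗
ticket_id=93: ✓ → 5
ticket_id=94: ✓ → 71
ticket_id=95: ✓ → 72
ticket_id=96: ✓ → 5
ticket_id=97: ✗
ticket_id=98: ✓ → 32
ticket_id=99: ✗
high_sum = 70 + 5 + 71 + 72 + 5 + 32 = 255

255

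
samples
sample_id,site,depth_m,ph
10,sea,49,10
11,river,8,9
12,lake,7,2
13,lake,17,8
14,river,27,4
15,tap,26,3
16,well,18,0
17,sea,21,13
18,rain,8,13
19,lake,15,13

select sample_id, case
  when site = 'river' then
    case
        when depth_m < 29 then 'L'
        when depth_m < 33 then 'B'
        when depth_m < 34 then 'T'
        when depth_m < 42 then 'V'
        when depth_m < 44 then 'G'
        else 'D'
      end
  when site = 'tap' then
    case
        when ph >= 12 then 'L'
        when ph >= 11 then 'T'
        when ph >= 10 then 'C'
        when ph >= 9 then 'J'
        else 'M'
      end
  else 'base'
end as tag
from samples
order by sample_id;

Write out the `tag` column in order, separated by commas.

sample_id=10: site='sea' → outer ELSE → base
sample_id=11: site='river' → inner[depth_m < 29] → L
sample_id=12: site='lake' → outer ELSE → base
sample_id=13: site='lake' → outer ELSE → base
sample_id=14: site='river' → inner[depth_m < 29] → L
sample_id=15: site='tap' → inner[ELSE] → M
sample_id=16: site='well' → outer ELSE → base
sample_id=17: site='sea' → outer ELSE → base
sample_id=18: site='rain' → outer ELSE → base
sample_id=19: site='lake' → outer ELSE → base

base, L, base, base, L, M, base, base, base, base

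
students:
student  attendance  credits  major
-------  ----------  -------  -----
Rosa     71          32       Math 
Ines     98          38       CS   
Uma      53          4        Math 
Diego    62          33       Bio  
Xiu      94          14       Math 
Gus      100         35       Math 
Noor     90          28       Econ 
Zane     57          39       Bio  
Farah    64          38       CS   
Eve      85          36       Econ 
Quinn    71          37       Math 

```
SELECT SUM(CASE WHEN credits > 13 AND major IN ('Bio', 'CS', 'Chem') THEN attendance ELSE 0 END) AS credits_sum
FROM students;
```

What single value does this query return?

student=Rosa: ✗
student=Ines: ✓ → 98
student=Uma: ✗
student=Diego: ✓ → 62
student=Xiu: ✗
student=Gus: ✗
student=Noor: ✗
student=Zane: ✓ → 57
student=Farah: ✓ → 64
student=Eve: ✗
student=Quinn: ✗
credits_sum = 98 + 62 + 57 + 64 = 281

281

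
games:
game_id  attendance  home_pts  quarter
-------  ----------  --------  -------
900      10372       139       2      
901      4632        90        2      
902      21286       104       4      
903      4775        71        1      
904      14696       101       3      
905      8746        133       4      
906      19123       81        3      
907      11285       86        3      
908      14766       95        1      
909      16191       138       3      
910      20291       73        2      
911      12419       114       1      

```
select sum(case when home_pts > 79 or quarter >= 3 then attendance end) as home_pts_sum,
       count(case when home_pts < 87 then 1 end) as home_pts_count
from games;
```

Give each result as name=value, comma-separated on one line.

[home_pts_sum: home_pts > 79 or quarter >= 3]
game_id=900: ✓ → 10372
game_id=901: ✓ → 4632
game_id=902: ✓ → 21286
game_id=903: ✗
game_id=904: ✓ → 14696
game_id=905: ✓ → 8746
game_id=906: ✓ → 19123
game_id=907: ✓ → 11285
game_id=908: ✓ → 14766
game_id=909: ✓ → 16191
game_id=910: ✗
game_id=911: ✓ → 12419
home_pts_sum = 10372 + 4632 + 21286 + 14696 + 8746 + 19123 + 11285 + 14766 + 16191 + 12419 = 133516
—
[home_pts_count: home_pts < 87]
game_id=900: ✗
game_id=901: ✗
game_id=902: ✗
game_id=903: ✓ → 1
game_id=904: ✗
game_id=905: ✗
game_id=906: ✓ → 1
game_id=907: ✓ → 1
game_id=908: ✗
game_id=909: ✗
game_id=910: ✓ → 1
game_id=911: ✗
home_pts_count = COUNT(1, 1, 1, 1) = 4

home_pts_sum=133516, home_pts_count=4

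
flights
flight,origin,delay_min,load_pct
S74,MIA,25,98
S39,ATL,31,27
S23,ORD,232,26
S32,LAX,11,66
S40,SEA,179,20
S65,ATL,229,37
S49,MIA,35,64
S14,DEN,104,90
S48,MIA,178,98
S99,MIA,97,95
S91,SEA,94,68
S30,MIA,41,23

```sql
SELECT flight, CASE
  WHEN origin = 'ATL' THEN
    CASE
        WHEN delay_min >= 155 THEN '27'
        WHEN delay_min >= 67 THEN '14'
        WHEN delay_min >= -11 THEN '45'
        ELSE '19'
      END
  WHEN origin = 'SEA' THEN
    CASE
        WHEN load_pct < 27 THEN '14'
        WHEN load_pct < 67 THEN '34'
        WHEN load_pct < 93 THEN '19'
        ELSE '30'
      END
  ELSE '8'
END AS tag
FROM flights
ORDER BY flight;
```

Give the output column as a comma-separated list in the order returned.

8, 8, 8, 8, 45, 14, 8, 8, 27, 8, 19, 8

flight=S14: origin='DEN' → outer ELSE → 8
flight=S23: origin='ORD' → outer ELSE → 8
flight=S30: origin='MIA' → outer ELSE → 8
flight=S32: origin='LAX' → outer ELSE → 8
flight=S39: origin='ATL' → inner[delay_min >= -11] → 45
flight=S40: origin='SEA' → inner[load_pct < 27] → 14
flight=S48: origin='MIA' → outer ELSE → 8
flight=S49: origin='MIA' → outer ELSE → 8
flight=S65: origin='ATL' → inner[delay_min >= 155] → 27
flight=S74: origin='MIA' → outer ELSE → 8
flight=S91: origin='SEA' → inner[load_pct < 93] → 19
flight=S99: origin='MIA' → outer ELSE → 8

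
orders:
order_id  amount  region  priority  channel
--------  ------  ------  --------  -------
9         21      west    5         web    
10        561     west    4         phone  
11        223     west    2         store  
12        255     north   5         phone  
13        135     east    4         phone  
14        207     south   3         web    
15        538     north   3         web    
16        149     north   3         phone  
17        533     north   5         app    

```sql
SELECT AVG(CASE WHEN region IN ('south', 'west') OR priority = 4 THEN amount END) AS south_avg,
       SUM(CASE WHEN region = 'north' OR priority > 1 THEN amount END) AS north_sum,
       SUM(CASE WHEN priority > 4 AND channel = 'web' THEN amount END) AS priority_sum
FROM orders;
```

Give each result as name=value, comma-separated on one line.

[south_avg: region IN ('south', 'west') OR priority = 4]
order_id=9: ✓ → 21
order_id=10: ✓ → 561
order_id=11: ✓ → 223
order_id=12: ✗
order_id=13: ✓ → 135
order_id=14: ✓ → 207
order_id=15: ✗
order_id=16: ✗
order_id=17: ✗
south_avg = (21 + 561 + 223 + 135 + 207) / 5 = 229.4
—
[north_sum: region = 'north' OR priority > 1]
order_id=9: ✓ → 21
order_id=10: ✓ → 561
order_id=11: ✓ → 223
order_id=12: ✓ → 255
order_id=13: ✓ → 135
order_id=14: ✓ → 207
order_id=15: ✓ → 538
order_id=16: ✓ → 149
order_id=17: ✓ → 533
north_sum = 21 + 561 + 223 + 255 + 135 + 207 + 538 + 149 + 533 = 2622
—
[priority_sum: priority > 4 AND channel = 'web']
order_id=9: ✓ → 21
order_id=10: ✗
order_id=11: ✗
order_id=12: ✗
order_id=13: ✗
order_id=14: ✗
order_id=15: ✗
order_id=16: ✗
order_id=17: ✗
priority_sum = 21

south_avg=229.4, north_sum=2622, priority_sum=21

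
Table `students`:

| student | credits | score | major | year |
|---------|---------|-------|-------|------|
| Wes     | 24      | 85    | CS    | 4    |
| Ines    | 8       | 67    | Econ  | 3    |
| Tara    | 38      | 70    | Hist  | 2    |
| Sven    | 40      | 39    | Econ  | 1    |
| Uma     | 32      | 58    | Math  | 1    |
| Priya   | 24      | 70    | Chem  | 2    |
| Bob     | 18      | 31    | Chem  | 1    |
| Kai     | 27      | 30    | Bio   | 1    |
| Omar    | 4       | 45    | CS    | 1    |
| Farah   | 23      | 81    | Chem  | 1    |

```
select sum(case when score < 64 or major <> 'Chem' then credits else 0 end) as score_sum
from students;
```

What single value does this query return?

191

student=Wes: ✓ → 24
student=Ines: ✓ → 8
student=Tara: ✓ → 38
student=Sven: ✓ → 40
student=Uma: ✓ → 32
student=Priya: ✗
student=Bob: ✓ → 18
student=Kai: ✓ → 27
student=Omar: ✓ → 4
student=Farah: ✗
score_sum = 24 + 8 + 38 + 40 + 32 + 18 + 27 + 4 = 191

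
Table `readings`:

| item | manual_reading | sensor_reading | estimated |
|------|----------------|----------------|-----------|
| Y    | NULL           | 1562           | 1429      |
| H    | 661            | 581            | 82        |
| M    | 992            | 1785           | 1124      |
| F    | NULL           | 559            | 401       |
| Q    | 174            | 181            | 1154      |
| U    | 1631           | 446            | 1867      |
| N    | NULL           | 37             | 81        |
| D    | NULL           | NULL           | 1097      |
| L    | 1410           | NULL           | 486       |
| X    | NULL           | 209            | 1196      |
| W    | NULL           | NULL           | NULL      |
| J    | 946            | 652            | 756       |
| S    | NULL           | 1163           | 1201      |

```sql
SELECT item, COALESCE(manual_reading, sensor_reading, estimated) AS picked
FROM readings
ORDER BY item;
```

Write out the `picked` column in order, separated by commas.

1097, 559, 661, 946, 1410, 992, 37, 174, 1163, 1631, NULL, 209, 1562

item=D: manual_reading=NULL, sensor_reading=NULL, estimated=1097 → 1097
item=F: manual_reading=NULL, sensor_reading=559 → 559
item=H: manual_reading=661 → 661
item=J: manual_reading=946 → 946
item=L: manual_reading=1410 → 1410
item=M: manual_reading=992 → 992
item=N: manual_reading=NULL, sensor_reading=37 → 37
item=Q: manual_reading=174 → 174
item=S: manual_reading=NULL, sensor_reading=1163 → 1163
item=U: manual_reading=1631 → 1631
item=W: manual_reading=NULL, sensor_reading=NULL, estimated=NULL (all NULL) → NULL
item=X: manual_reading=NULL, sensor_reading=209 → 209
item=Y: manual_reading=NULL, sensor_reading=1562 → 1562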